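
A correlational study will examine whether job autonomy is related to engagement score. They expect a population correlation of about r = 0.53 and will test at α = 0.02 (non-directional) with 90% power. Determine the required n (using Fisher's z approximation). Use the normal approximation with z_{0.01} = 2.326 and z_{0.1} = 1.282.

n = 41

Fisher's z: C = ½·ln((1+r)/(1−r)) = ½·ln(3.2553) = 0.5901.
n = ((z_{α/2} + z_β)/C)² + 3.
(2.326 + 1.282) / 0.5901 = 3.608 / 0.5901 = 6.114.
n = 6.114² + 3 = 37.38 + 3 = 40.4.
Round up.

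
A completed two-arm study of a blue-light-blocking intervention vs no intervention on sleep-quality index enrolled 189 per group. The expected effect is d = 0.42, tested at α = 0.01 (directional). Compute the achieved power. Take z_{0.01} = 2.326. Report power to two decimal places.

For two equal groups, power = Φ(d·√(n/2) − z_{α}).
d·√(n/2) = 0.42 × √(189/2) = 0.42 × 9.721 = 4.083.
z_β = 4.083 − 2.326 = 1.757.
Power = Φ(1.757) = 0.961.

power ≈ 0.96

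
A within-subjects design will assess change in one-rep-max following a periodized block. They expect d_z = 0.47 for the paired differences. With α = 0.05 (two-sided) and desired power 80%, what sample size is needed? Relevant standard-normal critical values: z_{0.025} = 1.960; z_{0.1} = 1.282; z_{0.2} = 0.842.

For a paired (one-sample on differences) test: n = ((z_{α/2} + z_β) / d)².
z_{α/2} + z_β = 1.960 + 0.842 = 2.802.
n = (2.802 / 0.47)² = 5.962² = 35.54.
Round up.

n = 36 pairs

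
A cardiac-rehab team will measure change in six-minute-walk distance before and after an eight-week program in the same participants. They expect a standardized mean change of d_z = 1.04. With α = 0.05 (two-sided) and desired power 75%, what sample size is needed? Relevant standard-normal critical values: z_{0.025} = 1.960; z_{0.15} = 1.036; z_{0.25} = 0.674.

n = 7 pairs

For a paired (one-sample on differences) test: n = ((z_{α/2} + z_β) / d)².
z_{α/2} + z_β = 1.960 + 0.674 = 2.634.
n = (2.634 / 1.04)² = 2.533² = 6.41.
Round up.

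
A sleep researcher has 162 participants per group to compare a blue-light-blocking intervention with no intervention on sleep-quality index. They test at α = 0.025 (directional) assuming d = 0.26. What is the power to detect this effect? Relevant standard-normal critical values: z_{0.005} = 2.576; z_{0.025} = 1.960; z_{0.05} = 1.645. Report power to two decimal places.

For two equal groups, power = Φ(d·√(n/2) − z_{α}).
d·√(n/2) = 0.26 × √(162/2) = 0.26 × 9.000 = 2.340.
z_β = 2.340 − 1.960 = 0.380.
Power = Φ(0.380) = 0.648.

power ≈ 0.65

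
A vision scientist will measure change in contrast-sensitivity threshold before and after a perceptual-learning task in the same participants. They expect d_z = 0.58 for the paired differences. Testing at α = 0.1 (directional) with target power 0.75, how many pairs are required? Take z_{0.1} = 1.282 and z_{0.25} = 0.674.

n = 12 pairs

For a paired (one-sample on differences) test: n = ((z_{α} + z_β) / d)².
z_{α} + z_β = 1.282 + 0.674 = 1.956.
n = (1.956 / 0.58)² = 3.372² = 11.37.
Round up.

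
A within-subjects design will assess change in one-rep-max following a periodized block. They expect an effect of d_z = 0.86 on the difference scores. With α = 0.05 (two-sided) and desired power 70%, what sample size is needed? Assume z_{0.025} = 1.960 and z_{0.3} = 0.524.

n = 9 pairs

For a paired (one-sample on differences) test: n = ((z_{α/2} + z_β) / d)².
z_{α/2} + z_β = 1.960 + 0.524 = 2.484.
n = (2.484 / 0.86)² = 2.888² = 8.34.
Round up.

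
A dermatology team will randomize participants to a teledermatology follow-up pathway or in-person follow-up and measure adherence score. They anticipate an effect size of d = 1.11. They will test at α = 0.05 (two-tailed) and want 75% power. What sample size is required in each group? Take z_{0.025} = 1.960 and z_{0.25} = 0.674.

For two independent groups with equal n: n = 2·((z_{α/2} + z_β) / d)².
z_{α/2} + z_β = 1.960 + 0.674 = 2.634.
n = 2 × (2.634 / 1.11)² = 2 × 2.373² = 2 × 5.63 = 11.3.
Round up to the next whole participant.

n = 12 per group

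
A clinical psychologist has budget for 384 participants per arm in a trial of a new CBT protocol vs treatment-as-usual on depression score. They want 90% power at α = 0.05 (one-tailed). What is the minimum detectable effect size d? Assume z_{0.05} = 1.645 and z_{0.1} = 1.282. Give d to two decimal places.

For two independent groups of n = 384 each: d_min = (z_{α} + z_β)·√(2/n).
z-sum = 1.645 + 1.282 = 2.927.
d_min = 2.927 × √(2/384) = 2.927 × 0.0722 = 0.211.

d_min ≈ 0.21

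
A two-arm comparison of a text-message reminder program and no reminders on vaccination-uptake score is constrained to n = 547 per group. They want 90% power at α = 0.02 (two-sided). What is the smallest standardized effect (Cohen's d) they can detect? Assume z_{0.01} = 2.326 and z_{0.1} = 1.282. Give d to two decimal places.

For two independent groups of n = 547 each: d_min = (z_{α/2} + z_β)·√(2/n).
z-sum = 2.326 + 1.282 = 3.608.
d_min = 3.608 × √(2/547) = 3.608 × 0.0605 = 0.218.

d_min ≈ 0.22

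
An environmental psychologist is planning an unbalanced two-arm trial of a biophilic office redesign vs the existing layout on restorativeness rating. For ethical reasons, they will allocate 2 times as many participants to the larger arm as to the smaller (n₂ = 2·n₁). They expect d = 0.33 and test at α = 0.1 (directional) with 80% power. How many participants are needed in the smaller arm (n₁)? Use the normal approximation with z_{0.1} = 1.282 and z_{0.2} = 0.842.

n₁ = 63

With allocation ratio k = n₂/n₁ = 2, Var(x̄₁−x̄₂) = σ²(1/n₁ + 1/(k·n₁)) = σ²·(k+1)/(k·n₁).
So n₁ = (1 + 1/k)·((z_{α} + z_β)/d)² = 1.500 × (2.124/0.33)².
n₁ = 1.500 × 41.43 = 62.1.
Round up: n₁ = 63, giving n₂ = 2 × 63 = 126.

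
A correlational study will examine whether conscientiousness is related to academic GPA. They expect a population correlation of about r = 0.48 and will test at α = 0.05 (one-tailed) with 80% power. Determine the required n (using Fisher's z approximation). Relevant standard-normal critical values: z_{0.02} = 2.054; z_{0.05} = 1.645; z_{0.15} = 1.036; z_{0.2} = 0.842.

n = 26

Fisher's z: C = ½·ln((1+r)/(1−r)) = ½·ln(2.8462) = 0.5230.
n = ((z_{α} + z_β)/C)² + 3.
(1.645 + 0.842) / 0.5230 = 2.487 / 0.5230 = 4.755.
n = 4.755² + 3 = 22.61 + 3 = 25.6.
Round up.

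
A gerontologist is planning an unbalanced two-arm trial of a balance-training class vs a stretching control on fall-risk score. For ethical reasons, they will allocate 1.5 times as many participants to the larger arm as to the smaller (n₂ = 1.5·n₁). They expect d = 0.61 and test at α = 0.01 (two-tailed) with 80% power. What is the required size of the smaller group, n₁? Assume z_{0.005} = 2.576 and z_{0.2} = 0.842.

n₁ = 53

With allocation ratio k = n₂/n₁ = 1.5, Var(x̄₁−x̄₂) = σ²(1/n₁ + 1/(k·n₁)) = σ²·(k+1)/(k·n₁).
So n₁ = (1 + 1/k)·((z_{α/2} + z_β)/d)² = 1.667 × (3.418/0.61)².
n₁ = 1.667 × 31.40 = 52.3.
Round up: n₁ = 53, giving n₂ = ⌈1.5 × 53⌉ = ⌈79.5⌉ = 80.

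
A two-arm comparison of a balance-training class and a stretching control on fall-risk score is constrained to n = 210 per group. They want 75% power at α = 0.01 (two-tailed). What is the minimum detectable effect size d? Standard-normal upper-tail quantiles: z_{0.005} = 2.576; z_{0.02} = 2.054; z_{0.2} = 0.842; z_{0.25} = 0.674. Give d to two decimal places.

d_min ≈ 0.32

For two independent groups of n = 210 each: d_min = (z_{α/2} + z_β)·√(2/n).
z-sum = 2.576 + 0.674 = 3.250.
d_min = 3.250 × √(2/210) = 3.250 × 0.0976 = 0.317.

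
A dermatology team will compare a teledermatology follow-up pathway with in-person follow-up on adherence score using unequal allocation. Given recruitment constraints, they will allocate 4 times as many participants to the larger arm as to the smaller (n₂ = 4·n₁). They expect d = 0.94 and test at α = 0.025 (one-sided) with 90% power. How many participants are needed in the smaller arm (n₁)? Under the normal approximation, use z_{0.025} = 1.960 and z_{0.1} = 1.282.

n₁ = 15

With allocation ratio k = n₂/n₁ = 4, Var(x̄₁−x̄₂) = σ²(1/n₁ + 1/(k·n₁)) = σ²·(k+1)/(k·n₁).
So n₁ = (1 + 1/k)·((z_{α} + z_β)/d)² = 1.250 × (3.242/0.94)².
n₁ = 1.250 × 11.90 = 14.9.
Round up: n₁ = 15, giving n₂ = 4 × 15 = 60.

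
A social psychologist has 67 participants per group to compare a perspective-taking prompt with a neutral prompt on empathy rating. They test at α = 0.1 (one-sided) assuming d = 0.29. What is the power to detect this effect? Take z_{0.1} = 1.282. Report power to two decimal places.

For two equal groups, power = Φ(d·√(n/2) − z_{α}).
d·√(n/2) = 0.29 × √(67/2) = 0.29 × 5.788 = 1.678.
z_β = 1.678 − 1.282 = 0.396.
Power = Φ(0.396) = 0.654.

power ≈ 0.65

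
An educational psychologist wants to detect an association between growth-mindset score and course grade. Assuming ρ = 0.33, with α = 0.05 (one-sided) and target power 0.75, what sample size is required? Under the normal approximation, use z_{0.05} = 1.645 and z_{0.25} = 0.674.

Fisher's z: C = ½·ln((1+r)/(1−r)) = ½·ln(1.9851) = 0.3428.
n = ((z_{α} + z_β)/C)² + 3.
(1.645 + 0.674) / 0.3428 = 2.319 / 0.3428 = 6.765.
n = 6.765² + 3 = 45.76 + 3 = 48.8.
Round up.

n = 49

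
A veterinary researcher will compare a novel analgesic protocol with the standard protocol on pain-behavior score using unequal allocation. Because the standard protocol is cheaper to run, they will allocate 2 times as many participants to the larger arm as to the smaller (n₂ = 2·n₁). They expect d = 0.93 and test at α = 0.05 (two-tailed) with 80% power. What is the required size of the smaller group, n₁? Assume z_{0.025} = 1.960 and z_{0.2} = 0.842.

With allocation ratio k = n₂/n₁ = 2, Var(x̄₁−x̄₂) = σ²(1/n₁ + 1/(k·n₁)) = σ²·(k+1)/(k·n₁).
So n₁ = (1 + 1/k)·((z_{α/2} + z_β)/d)² = 1.500 × (2.802/0.93)².
n₁ = 1.500 × 9.08 = 13.6.
Round up: n₁ = 14, giving n₂ = 2 × 14 = 28.

n₁ = 14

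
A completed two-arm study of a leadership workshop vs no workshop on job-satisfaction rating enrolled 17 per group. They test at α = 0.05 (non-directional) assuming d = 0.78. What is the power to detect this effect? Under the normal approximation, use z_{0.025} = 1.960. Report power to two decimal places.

For two equal groups, power = Φ(d·√(n/2) − z_{α/2}).
d·√(n/2) = 0.78 × √(17/2) = 0.78 × 2.915 = 2.274.
z_β = 2.274 − 1.960 = 0.314.
Power = Φ(0.314) = 0.623.

power ≈ 0.62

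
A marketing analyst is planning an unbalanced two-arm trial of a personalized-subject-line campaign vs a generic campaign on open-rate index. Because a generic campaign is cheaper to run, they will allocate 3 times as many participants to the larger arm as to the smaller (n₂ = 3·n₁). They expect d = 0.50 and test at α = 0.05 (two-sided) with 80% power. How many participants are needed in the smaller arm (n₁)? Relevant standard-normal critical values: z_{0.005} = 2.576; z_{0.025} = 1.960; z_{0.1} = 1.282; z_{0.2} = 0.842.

With allocation ratio k = n₂/n₁ = 3, Var(x̄₁−x̄₂) = σ²(1/n₁ + 1/(k·n₁)) = σ²·(k+1)/(k·n₁).
So n₁ = (1 + 1/k)·((z_{α/2} + z_β)/d)² = 1.333 × (2.802/0.50)².
n₁ = 1.333 × 31.40 = 41.9.
Round up: n₁ = 42, giving n₂ = 3 × 42 = 126.

n₁ = 42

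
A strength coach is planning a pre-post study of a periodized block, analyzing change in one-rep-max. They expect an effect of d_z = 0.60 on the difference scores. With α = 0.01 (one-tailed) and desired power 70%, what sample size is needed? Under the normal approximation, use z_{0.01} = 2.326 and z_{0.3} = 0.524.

For a paired (one-sample on differences) test: n = ((z_{α} + z_β) / d)².
z_{α} + z_β = 2.326 + 0.524 = 2.850.
n = (2.850 / 0.60)² = 4.750² = 22.56.
Round up.

n = 23 pairs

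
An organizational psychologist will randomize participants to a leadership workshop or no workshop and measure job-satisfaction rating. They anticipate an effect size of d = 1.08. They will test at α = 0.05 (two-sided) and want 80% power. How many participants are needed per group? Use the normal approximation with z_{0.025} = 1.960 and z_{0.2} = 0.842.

For two independent groups with equal n: n = 2·((z_{α/2} + z_β) / d)².
z_{α/2} + z_β = 1.960 + 0.842 = 2.802.
n = 2 × (2.802 / 1.08)² = 2 × 2.594² = 2 × 6.73 = 13.5.
Round up to the next whole participant.

n = 14 per group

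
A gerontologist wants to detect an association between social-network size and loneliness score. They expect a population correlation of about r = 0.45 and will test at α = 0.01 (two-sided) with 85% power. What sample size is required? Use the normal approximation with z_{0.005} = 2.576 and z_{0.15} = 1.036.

n = 59

Fisher's z: C = ½·ln((1+r)/(1−r)) = ½·ln(2.6364) = 0.4847.
n = ((z_{α/2} + z_β)/C)² + 3.
(2.576 + 1.036) / 0.4847 = 3.612 / 0.4847 = 7.452.
n = 7.452² + 3 = 55.53 + 3 = 58.5.
Round up.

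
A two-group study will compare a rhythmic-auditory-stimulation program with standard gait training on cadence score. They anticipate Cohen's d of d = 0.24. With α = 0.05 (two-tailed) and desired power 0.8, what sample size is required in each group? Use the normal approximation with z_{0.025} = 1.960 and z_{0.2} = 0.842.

n = 273 per group

For two independent groups with equal n: n = 2·((z_{α/2} + z_β) / d)².
z_{α/2} + z_β = 1.960 + 0.842 = 2.802.
n = 2 × (2.802 / 0.24)² = 2 × 11.675² = 2 × 136.31 = 272.6.
Round up to the next whole participant.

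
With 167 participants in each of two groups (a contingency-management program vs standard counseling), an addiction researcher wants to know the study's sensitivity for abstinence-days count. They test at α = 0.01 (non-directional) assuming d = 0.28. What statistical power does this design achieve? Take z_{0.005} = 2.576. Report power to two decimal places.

power ≈ 0.49

For two equal groups, power = Φ(d·√(n/2) − z_{α/2}).
d·√(n/2) = 0.28 × √(167/2) = 0.28 × 9.138 = 2.559.
z_β = 2.559 − 2.576 = -0.017.
Power = Φ(-0.017) = 0.493.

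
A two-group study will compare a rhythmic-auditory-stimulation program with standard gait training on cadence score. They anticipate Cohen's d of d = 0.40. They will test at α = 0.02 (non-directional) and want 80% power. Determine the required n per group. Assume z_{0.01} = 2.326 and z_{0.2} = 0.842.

For two independent groups with equal n: n = 2·((z_{α/2} + z_β) / d)².
z_{α/2} + z_β = 2.326 + 0.842 = 3.168.
n = 2 × (3.168 / 0.40)² = 2 × 7.920² = 2 × 62.73 = 125.5.
Round up to the next whole participant.

n = 126 per group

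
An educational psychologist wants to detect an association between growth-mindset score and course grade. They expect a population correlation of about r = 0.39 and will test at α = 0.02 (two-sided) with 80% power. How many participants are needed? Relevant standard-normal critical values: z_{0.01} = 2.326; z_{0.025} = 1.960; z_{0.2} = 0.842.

Fisher's z: C = ½·ln((1+r)/(1−r)) = ½·ln(2.2787) = 0.4118.
n = ((z_{α/2} + z_β)/C)² + 3.
(2.326 + 0.842) / 0.4118 = 3.168 / 0.4118 = 7.693.
n = 7.693² + 3 = 59.18 + 3 = 62.2.
Round up.

n = 63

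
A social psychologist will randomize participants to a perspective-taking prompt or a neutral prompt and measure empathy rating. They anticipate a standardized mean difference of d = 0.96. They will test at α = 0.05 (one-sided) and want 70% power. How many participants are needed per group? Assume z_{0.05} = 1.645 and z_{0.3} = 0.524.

For two independent groups with equal n: n = 2·((z_{α} + z_β) / d)².
z_{α} + z_β = 1.645 + 0.524 = 2.169.
n = 2 × (2.169 / 0.96)² = 2 × 2.259² = 2 × 5.10 = 10.2.
Round up to the next whole participant.

n = 11 per group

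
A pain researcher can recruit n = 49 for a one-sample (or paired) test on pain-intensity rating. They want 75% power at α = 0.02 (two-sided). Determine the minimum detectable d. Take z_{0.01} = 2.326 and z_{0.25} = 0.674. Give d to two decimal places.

For a single sample (or paired design) of n = 49: d_min = (z_{α/2} + z_β)/√n.
z-sum = 2.326 + 0.674 = 3.000.
d_min = 3.000 / √49 = 3.000 / 7.000 = 0.429.

d_min ≈ 0.43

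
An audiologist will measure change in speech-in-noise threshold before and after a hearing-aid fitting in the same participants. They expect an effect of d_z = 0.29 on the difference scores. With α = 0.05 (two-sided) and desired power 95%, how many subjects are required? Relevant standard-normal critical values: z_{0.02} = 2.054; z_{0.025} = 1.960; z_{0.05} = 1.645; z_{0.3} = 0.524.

n = 155 pairs

For a paired (one-sample on differences) test: n = ((z_{α/2} + z_β) / d)².
z_{α/2} + z_β = 1.960 + 1.645 = 3.605.
n = (3.605 / 0.29)² = 12.431² = 154.53.
Round up.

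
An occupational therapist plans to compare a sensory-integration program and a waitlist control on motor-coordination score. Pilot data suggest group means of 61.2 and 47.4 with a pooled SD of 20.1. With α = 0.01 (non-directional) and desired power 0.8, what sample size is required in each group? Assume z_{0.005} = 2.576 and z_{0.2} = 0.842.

n = 50 per group

Cohen's d = |M₁ − M₂| / SD_pooled = |61.2 − 47.4| / 20.1 = 13.8 / 20.1 = 0.687.
For two independent groups with equal n: n = 2·((z_{α/2} + z_β) / d)².
z_{α/2} + z_β = 2.576 + 0.842 = 3.418.
n = 2 × (3.418 / 0.687)² = 2 × 4.975² = 2 × 24.75 = 49.5.
Round up to the next whole participant.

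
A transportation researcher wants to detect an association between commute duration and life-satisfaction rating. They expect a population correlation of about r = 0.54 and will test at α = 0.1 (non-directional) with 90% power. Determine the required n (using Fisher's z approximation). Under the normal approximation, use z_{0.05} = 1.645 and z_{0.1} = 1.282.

n = 27

Fisher's z: C = ½·ln((1+r)/(1−r)) = ½·ln(3.3478) = 0.6042.
n = ((z_{α/2} + z_β)/C)² + 3.
(1.645 + 1.282) / 0.6042 = 2.927 / 0.6042 = 4.844.
n = 4.844² + 3 = 23.47 + 3 = 26.5.
Round up.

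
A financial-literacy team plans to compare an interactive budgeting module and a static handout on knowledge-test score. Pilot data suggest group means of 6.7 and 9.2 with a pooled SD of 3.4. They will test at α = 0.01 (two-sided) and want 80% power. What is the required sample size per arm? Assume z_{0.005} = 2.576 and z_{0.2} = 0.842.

Cohen's d = |M₁ − M₂| / SD_pooled = |6.7 − 9.2| / 3.4 = 2.5 / 3.4 = 0.735.
For two independent groups with equal n: n = 2·((z_{α/2} + z_β) / d)².
z_{α/2} + z_β = 2.576 + 0.842 = 3.418.
n = 2 × (3.418 / 0.735)² = 2 × 4.650² = 2 × 21.63 = 43.3.
Round up to the next whole participant.

n = 44 per group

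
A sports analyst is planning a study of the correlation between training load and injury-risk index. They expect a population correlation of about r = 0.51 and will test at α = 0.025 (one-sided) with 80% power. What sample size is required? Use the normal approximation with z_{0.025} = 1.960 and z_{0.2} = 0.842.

Fisher's z: C = ½·ln((1+r)/(1−r)) = ½·ln(3.0816) = 0.5627.
n = ((z_{α} + z_β)/C)² + 3.
(1.960 + 0.842) / 0.5627 = 2.802 / 0.5627 = 4.980.
n = 4.980² + 3 = 24.80 + 3 = 27.8.
Round up.

n = 28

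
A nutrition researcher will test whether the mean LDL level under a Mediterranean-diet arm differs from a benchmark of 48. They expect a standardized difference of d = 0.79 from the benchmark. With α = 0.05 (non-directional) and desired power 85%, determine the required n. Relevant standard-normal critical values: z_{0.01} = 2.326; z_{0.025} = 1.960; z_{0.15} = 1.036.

For a one-sample test: n = ((z_{α/2} + z_β) / d)².
z_{α/2} + z_β = 1.960 + 1.036 = 2.996.
n = (2.996 / 0.79)² = 3.792² = 14.38.
Round up.

n = 15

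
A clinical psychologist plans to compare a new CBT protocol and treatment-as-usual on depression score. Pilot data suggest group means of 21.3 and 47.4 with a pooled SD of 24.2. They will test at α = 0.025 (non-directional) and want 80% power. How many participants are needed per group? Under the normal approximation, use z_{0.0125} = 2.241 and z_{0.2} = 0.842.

Cohen's d = |M₁ − M₂| / SD_pooled = |21.3 − 47.4| / 24.2 = 26.1 / 24.2 = 1.079.
For two independent groups with equal n: n = 2·((z_{α/2} + z_β) / d)².
z_{α/2} + z_β = 2.241 + 0.842 = 3.083.
n = 2 × (3.083 / 1.079)² = 2 × 2.857² = 2 × 8.16 = 16.3.
Round up to the next whole participant.

n = 17 per group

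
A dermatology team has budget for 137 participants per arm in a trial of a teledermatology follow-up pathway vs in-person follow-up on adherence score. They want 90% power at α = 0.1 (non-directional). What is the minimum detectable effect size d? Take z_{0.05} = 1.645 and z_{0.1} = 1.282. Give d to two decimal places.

For two independent groups of n = 137 each: d_min = (z_{α/2} + z_β)·√(2/n).
z-sum = 1.645 + 1.282 = 2.927.
d_min = 2.927 × √(2/137) = 2.927 × 0.1208 = 0.354.

d_min ≈ 0.35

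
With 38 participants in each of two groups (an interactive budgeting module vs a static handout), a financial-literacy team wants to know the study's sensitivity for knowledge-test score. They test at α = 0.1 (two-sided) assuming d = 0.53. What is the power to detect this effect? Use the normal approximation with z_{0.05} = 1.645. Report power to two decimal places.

power ≈ 0.75

For two equal groups, power = Φ(d·√(n/2) − z_{α/2}).
d·√(n/2) = 0.53 × √(38/2) = 0.53 × 4.359 = 2.310.
z_β = 2.310 − 1.645 = 0.665.
Power = Φ(0.665) = 0.747.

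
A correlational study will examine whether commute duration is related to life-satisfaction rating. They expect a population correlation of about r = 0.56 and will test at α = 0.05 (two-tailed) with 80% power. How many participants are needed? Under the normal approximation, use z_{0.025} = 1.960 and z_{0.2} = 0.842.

n = 23

Fisher's z: C = ½·ln((1+r)/(1−r)) = ½·ln(3.5455) = 0.6328.
n = ((z_{α/2} + z_β)/C)² + 3.
(1.960 + 0.842) / 0.6328 = 2.802 / 0.6328 = 4.428.
n = 4.428² + 3 = 19.61 + 3 = 22.6.
Round up.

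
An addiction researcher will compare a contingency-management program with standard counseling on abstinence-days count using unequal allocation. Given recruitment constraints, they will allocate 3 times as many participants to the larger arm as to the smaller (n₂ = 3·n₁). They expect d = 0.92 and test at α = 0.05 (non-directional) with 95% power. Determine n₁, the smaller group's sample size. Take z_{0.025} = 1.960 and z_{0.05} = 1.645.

n₁ = 21

With allocation ratio k = n₂/n₁ = 3, Var(x̄₁−x̄₂) = σ²(1/n₁ + 1/(k·n₁)) = σ²·(k+1)/(k·n₁).
So n₁ = (1 + 1/k)·((z_{α/2} + z_β)/d)² = 1.333 × (3.605/0.92)².
n₁ = 1.333 × 15.35 = 20.5.
Round up: n₁ = 21, giving n₂ = 3 × 21 = 63.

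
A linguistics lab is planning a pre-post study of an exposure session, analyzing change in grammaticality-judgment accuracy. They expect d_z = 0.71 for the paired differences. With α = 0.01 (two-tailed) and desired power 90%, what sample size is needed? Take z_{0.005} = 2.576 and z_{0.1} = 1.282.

n = 30 pairs

For a paired (one-sample on differences) test: n = ((z_{α/2} + z_β) / d)².
z_{α/2} + z_β = 2.576 + 1.282 = 3.858.
n = (3.858 / 0.71)² = 5.434² = 29.53.
Round up.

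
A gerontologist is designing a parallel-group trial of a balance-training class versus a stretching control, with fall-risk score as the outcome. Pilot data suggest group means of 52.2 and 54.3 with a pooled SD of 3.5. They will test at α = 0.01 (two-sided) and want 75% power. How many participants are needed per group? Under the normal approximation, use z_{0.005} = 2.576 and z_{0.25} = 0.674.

Cohen's d = |M₁ − M₂| / SD_pooled = |52.2 − 54.3| / 3.5 = 2.1 / 3.5 = 0.600.
For two independent groups with equal n: n = 2·((z_{α/2} + z_β) / d)².
z_{α/2} + z_β = 2.576 + 0.674 = 3.250.
n = 2 × (3.250 / 0.600)² = 2 × 5.417² = 2 × 29.34 = 58.7.
Round up to the next whole participant.

n = 59 per group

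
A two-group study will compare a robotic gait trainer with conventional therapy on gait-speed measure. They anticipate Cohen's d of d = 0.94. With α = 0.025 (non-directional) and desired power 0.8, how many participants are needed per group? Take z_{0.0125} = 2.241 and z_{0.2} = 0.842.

For two independent groups with equal n: n = 2·((z_{α/2} + z_β) / d)².
z_{α/2} + z_β = 2.241 + 0.842 = 3.083.
n = 2 × (3.083 / 0.94)² = 2 × 3.280² = 2 × 10.76 = 21.5.
Round up to the next whole participant.

n = 22 per group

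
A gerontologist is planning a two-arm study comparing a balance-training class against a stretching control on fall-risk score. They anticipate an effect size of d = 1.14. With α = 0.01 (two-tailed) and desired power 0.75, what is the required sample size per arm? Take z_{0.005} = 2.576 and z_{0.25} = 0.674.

For two independent groups with equal n: n = 2·((z_{α/2} + z_β) / d)².
z_{α/2} + z_β = 2.576 + 0.674 = 3.250.
n = 2 × (3.250 / 1.14)² = 2 × 2.851² = 2 × 8.13 = 16.3.
Round up to the next whole participant.

n = 17 per group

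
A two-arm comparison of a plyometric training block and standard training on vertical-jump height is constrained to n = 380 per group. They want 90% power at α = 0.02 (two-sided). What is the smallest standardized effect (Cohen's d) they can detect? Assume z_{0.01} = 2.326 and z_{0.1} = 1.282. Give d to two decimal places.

d_min ≈ 0.26

For two independent groups of n = 380 each: d_min = (z_{α/2} + z_β)·√(2/n).
z-sum = 2.326 + 1.282 = 3.608.
d_min = 3.608 × √(2/380) = 3.608 × 0.0725 = 0.262.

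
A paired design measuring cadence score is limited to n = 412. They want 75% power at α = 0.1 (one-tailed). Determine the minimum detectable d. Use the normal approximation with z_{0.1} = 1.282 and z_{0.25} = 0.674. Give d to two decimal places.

d_min ≈ 0.10

For a single sample (or paired design) of n = 412: d_min = (z_{α} + z_β)/√n.
z-sum = 1.282 + 0.674 = 1.956.
d_min = 1.956 / √412 = 1.956 / 20.298 = 0.096.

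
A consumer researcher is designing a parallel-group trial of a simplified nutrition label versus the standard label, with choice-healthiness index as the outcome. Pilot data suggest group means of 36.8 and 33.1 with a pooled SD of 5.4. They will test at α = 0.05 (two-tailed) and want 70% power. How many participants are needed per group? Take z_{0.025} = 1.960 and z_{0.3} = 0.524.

n = 27 per group

Cohen's d = |M₁ − M₂| / SD_pooled = |36.8 − 33.1| / 5.4 = 3.7 / 5.4 = 0.685.
For two independent groups with equal n: n = 2·((z_{α/2} + z_β) / d)².
z_{α/2} + z_β = 1.960 + 0.524 = 2.484.
n = 2 × (2.484 / 0.685)² = 2 × 3.626² = 2 × 13.15 = 26.3.
Round up to the next whole participant.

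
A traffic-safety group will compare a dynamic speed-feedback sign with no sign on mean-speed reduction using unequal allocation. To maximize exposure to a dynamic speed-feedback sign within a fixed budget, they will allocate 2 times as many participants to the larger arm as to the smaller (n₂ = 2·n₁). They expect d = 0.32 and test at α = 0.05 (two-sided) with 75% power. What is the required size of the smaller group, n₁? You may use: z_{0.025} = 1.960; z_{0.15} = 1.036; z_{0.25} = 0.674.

n₁ = 102

With allocation ratio k = n₂/n₁ = 2, Var(x̄₁−x̄₂) = σ²(1/n₁ + 1/(k·n₁)) = σ²·(k+1)/(k·n₁).
So n₁ = (1 + 1/k)·((z_{α/2} + z_β)/d)² = 1.500 × (2.634/0.32)².
n₁ = 1.500 × 67.75 = 101.6.
Round up: n₁ = 102, giving n₂ = 2 × 102 = 204.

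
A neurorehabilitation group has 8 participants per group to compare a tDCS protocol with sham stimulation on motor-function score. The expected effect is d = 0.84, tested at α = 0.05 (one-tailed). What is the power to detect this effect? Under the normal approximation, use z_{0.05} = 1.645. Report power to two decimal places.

For two equal groups, power = Φ(d·√(n/2) − z_{α}).
d·√(n/2) = 0.84 × √(8/2) = 0.84 × 2.000 = 1.680.
z_β = 1.680 − 1.645 = 0.035.
Power = Φ(0.035) = 0.514.

power ≈ 0.51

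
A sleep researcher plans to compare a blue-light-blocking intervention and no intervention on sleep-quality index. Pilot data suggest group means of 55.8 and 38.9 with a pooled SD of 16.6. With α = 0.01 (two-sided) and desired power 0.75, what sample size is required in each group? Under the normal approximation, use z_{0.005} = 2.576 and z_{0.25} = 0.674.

n = 21 per group

Cohen's d = |M₁ − M₂| / SD_pooled = |55.8 − 38.9| / 16.6 = 16.9 / 16.6 = 1.018.
For two independent groups with equal n: n = 2·((z_{α/2} + z_β) / d)².
z_{α/2} + z_β = 2.576 + 0.674 = 3.250.
n = 2 × (3.250 / 1.018)² = 2 × 3.193² = 2 × 10.19 = 20.4.
Round up to the next whole participant.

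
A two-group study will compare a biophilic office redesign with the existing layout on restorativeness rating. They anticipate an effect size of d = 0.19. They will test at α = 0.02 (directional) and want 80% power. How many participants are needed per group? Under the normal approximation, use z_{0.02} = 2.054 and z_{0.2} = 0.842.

n = 465 per group

For two independent groups with equal n: n = 2·((z_{α} + z_β) / d)².
z_{α} + z_β = 2.054 + 0.842 = 2.896.
n = 2 × (2.896 / 0.19)² = 2 × 15.242² = 2 × 232.32 = 464.6.
Round up to the next whole participant.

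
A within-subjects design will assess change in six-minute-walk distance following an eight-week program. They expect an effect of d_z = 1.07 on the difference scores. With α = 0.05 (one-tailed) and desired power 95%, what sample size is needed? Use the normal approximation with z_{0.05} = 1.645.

n = 10 pairs

For a paired (one-sample on differences) test: n = ((z_{α} + z_β) / d)².
z_{α} + z_β = 1.645 + 1.645 = 3.290.
n = (3.290 / 1.07)² = 3.075² = 9.45.
Round up.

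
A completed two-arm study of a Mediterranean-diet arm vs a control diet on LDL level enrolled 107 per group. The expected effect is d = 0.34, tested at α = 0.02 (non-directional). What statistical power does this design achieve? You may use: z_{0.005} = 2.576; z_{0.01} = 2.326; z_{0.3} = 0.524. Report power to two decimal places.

For two equal groups, power = Φ(d·√(n/2) − z_{α/2}).
d·√(n/2) = 0.34 × √(107/2) = 0.34 × 7.314 = 2.487.
z_β = 2.487 − 2.326 = 0.161.
Power = Φ(0.161) = 0.564.

power ≈ 0.56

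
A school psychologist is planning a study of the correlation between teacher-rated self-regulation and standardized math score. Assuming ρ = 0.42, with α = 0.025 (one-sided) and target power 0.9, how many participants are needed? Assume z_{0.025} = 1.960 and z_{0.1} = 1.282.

Fisher's z: C = ½·ln((1+r)/(1−r)) = ½·ln(2.4483) = 0.4477.
n = ((z_{α} + z_β)/C)² + 3.
(1.960 + 1.282) / 0.4477 = 3.242 / 0.4477 = 7.241.
n = 7.241² + 3 = 52.44 + 3 = 55.4.
Round up.

n = 56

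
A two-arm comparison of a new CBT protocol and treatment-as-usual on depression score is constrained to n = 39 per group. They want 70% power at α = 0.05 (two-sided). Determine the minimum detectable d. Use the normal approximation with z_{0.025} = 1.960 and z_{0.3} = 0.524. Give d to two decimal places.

d_min ≈ 0.56

For two independent groups of n = 39 each: d_min = (z_{α/2} + z_β)·√(2/n).
z-sum = 1.960 + 0.524 = 2.484.
d_min = 2.484 × √(2/39) = 2.484 × 0.2265 = 0.563.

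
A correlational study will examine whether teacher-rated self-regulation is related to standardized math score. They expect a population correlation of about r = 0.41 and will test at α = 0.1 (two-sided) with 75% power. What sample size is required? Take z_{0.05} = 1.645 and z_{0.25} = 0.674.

Fisher's z: C = ½·ln((1+r)/(1−r)) = ½·ln(2.3898) = 0.4356.
n = ((z_{α/2} + z_β)/C)² + 3.
(1.645 + 0.674) / 0.4356 = 2.319 / 0.4356 = 5.324.
n = 5.324² + 3 = 28.34 + 3 = 31.3.
Round up.

n = 32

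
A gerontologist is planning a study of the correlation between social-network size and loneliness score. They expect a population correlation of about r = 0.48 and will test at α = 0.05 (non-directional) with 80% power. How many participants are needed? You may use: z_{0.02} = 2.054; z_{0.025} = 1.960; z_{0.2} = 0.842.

Fisher's z: C = ½·ln((1+r)/(1−r)) = ½·ln(2.8462) = 0.5230.
n = ((z_{α/2} + z_β)/C)² + 3.
(1.960 + 0.842) / 0.5230 = 2.802 / 0.5230 = 5.358.
n = 5.358² + 3 = 28.70 + 3 = 31.7.
Round up.

n = 32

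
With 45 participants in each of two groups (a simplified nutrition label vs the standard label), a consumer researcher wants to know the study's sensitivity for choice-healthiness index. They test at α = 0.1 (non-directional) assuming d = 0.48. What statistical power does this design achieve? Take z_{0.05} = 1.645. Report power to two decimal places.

For two equal groups, power = Φ(d·√(n/2) − z_{α/2}).
d·√(n/2) = 0.48 × √(45/2) = 0.48 × 4.743 = 2.277.
z_β = 2.277 − 1.645 = 0.632.
Power = Φ(0.632) = 0.736.

power ≈ 0.74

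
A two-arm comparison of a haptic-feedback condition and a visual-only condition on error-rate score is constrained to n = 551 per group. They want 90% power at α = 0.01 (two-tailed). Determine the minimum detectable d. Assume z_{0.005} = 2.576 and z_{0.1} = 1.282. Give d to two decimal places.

For two independent groups of n = 551 each: d_min = (z_{α/2} + z_β)·√(2/n).
z-sum = 2.576 + 1.282 = 3.858.
d_min = 3.858 × √(2/551) = 3.858 × 0.0602 = 0.232.

d_min ≈ 0.23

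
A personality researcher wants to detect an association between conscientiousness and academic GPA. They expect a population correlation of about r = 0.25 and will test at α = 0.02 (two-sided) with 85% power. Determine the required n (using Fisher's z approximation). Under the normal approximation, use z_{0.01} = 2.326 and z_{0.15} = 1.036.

Fisher's z: C = ½·ln((1+r)/(1−r)) = ½·ln(1.6667) = 0.2554.
n = ((z_{α/2} + z_β)/C)² + 3.
(2.326 + 1.036) / 0.2554 = 3.362 / 0.2554 = 13.164.
n = 13.164² + 3 = 173.28 + 3 = 176.3.
Round up.

n = 177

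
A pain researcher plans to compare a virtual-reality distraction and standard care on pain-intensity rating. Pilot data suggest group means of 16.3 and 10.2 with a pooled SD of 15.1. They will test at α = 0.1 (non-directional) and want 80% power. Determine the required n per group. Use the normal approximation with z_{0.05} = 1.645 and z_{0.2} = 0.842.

n = 76 per group

Cohen's d = |M₁ − M₂| / SD_pooled = |16.3 − 10.2| / 15.1 = 6.1 / 15.1 = 0.404.
For two independent groups with equal n: n = 2·((z_{α/2} + z_β) / d)².
z_{α/2} + z_β = 1.645 + 0.842 = 2.487.
n = 2 × (2.487 / 0.404)² = 2 × 6.156² = 2 × 37.90 = 75.8.
Round up to the next whole participant.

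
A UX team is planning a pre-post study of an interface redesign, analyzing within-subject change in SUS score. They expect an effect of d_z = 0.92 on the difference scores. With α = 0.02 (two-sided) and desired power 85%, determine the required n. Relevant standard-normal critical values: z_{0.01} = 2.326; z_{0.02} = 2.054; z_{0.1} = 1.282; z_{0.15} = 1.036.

For a paired (one-sample on differences) test: n = ((z_{α/2} + z_β) / d)².
z_{α/2} + z_β = 2.326 + 1.036 = 3.362.
n = (3.362 / 0.92)² = 3.654² = 13.35.
Round up.

n = 14 pairs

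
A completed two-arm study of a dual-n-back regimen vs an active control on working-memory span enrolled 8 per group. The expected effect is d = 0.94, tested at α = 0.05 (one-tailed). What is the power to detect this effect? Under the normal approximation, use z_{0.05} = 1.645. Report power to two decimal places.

power ≈ 0.59

For two equal groups, power = Φ(d·√(n/2) − z_{α}).
d·√(n/2) = 0.94 × √(8/2) = 0.94 × 2.000 = 1.880.
z_β = 1.880 − 1.645 = 0.235.
Power = Φ(0.235) = 0.593.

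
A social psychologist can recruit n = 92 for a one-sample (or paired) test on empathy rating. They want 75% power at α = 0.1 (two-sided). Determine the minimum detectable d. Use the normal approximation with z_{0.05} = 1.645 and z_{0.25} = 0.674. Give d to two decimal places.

For a single sample (or paired design) of n = 92: d_min = (z_{α/2} + z_β)/√n.
z-sum = 1.645 + 0.674 = 2.319.
d_min = 2.319 / √92 = 2.319 / 9.592 = 0.242.

d_min ≈ 0.24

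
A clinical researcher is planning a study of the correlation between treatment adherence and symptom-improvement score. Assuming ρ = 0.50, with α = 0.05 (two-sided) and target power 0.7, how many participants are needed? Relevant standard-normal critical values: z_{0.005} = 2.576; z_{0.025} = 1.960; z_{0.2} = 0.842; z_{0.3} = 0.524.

Fisher's z: C = ½·ln((1+r)/(1−r)) = ½·ln(3.0000) = 0.5493.
n = ((z_{α/2} + z_β)/C)² + 3.
(1.960 + 0.524) / 0.5493 = 2.484 / 0.5493 = 4.522.
n = 4.522² + 3 = 20.45 + 3 = 23.4.
Round up.

n = 24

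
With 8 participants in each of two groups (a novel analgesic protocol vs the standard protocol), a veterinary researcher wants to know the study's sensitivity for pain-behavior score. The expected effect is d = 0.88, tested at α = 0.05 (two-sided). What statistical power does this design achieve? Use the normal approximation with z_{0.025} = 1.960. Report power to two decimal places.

For two equal groups, power = Φ(d·√(n/2) − z_{α/2}).
d·√(n/2) = 0.88 × √(8/2) = 0.88 × 2.000 = 1.760.
z_β = 1.760 − 1.960 = -0.200.
Power = Φ(-0.200) = 0.421.

power ≈ 0.42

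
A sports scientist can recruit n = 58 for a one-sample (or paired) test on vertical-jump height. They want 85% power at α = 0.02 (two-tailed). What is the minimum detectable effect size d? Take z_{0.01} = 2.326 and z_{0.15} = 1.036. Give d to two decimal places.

For a single sample (or paired design) of n = 58: d_min = (z_{α/2} + z_β)/√n.
z-sum = 2.326 + 1.036 = 3.362.
d_min = 3.362 / √58 = 3.362 / 7.616 = 0.441.

d_min ≈ 0.44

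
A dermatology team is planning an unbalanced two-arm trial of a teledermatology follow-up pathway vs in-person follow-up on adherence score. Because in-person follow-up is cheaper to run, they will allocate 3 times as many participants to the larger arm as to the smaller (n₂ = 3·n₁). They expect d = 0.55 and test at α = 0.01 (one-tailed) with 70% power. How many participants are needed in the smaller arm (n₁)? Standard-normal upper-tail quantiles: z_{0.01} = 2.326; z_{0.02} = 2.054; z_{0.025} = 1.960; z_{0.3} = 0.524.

n₁ = 36

With allocation ratio k = n₂/n₁ = 3, Var(x̄₁−x̄₂) = σ²(1/n₁ + 1/(k·n₁)) = σ²·(k+1)/(k·n₁).
So n₁ = (1 + 1/k)·((z_{α} + z_β)/d)² = 1.333 × (2.850/0.55)².
n₁ = 1.333 × 26.85 = 35.8.
Round up: n₁ = 36, giving n₂ = 3 × 36 = 108.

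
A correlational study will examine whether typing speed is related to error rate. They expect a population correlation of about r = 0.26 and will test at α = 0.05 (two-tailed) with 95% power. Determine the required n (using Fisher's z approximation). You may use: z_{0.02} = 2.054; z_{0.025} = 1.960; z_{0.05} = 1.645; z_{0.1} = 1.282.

Fisher's z: C = ½·ln((1+r)/(1−r)) = ½·ln(1.7027) = 0.2661.
n = ((z_{α/2} + z_β)/C)² + 3.
(1.960 + 1.645) / 0.2661 = 3.605 / 0.2661 = 13.548.
n = 13.548² + 3 = 183.54 + 3 = 186.5.
Round up.

n = 187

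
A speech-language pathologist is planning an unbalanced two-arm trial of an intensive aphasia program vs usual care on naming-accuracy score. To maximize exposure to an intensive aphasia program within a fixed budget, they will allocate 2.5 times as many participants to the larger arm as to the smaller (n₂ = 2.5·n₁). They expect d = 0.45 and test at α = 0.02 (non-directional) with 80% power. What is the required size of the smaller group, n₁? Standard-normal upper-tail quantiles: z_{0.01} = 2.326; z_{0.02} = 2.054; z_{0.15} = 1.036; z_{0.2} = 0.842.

With allocation ratio k = n₂/n₁ = 2.5, Var(x̄₁−x̄₂) = σ²(1/n₁ + 1/(k·n₁)) = σ²·(k+1)/(k·n₁).
So n₁ = (1 + 1/k)·((z_{α/2} + z_β)/d)² = 1.400 × (3.168/0.45)².
n₁ = 1.400 × 49.56 = 69.4.
Round up: n₁ = 70, giving n₂ = 2.5 × 70 = 175.

n₁ = 70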